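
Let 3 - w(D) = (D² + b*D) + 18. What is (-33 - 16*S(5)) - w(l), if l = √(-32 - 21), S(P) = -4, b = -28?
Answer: -7 - 28*I*√53 ≈ -7.0 - 203.84*I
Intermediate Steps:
l = I*√53 (l = √(-53) = I*√53 ≈ 7.2801*I)
w(D) = -15 - D² + 28*D (w(D) = 3 - ((D² - 28*D) + 18) = 3 - (18 + D² - 28*D) = 3 + (-18 - D² + 28*D) = -15 - D² + 28*D)
(-33 - 16*S(5)) - w(l) = (-33 - 16*(-4)) - (-15 - (I*√53)² + 28*(I*√53)) = (-33 + 64) - (-15 - 1*(-53) + 28*I*√53) = 31 - (-15 + 53 + 28*I*√53) = 31 - (38 + 28*I*√53) = 31 + (-38 - 28*I*√53) = -7 - 28*I*√53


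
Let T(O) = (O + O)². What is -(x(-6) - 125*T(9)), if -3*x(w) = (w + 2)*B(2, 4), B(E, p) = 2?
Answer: 121492/3 ≈ 40497.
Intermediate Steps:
T(O) = 4*O² (T(O) = (2*O)² = 4*O²)
x(w) = -4/3 - 2*w/3 (x(w) = -(w + 2)*2/3 = -(2 + w)*2/3 = -(4 + 2*w)/3 = -4/3 - 2*w/3)
-(x(-6) - 125*T(9)) = -((-4/3 - ⅔*(-6)) - 500*9²) = -((-4/3 + 4) - 500*81) = -(8/3 - 125*324) = -(8/3 - 40500) = -1*(-121492/3) = 121492/3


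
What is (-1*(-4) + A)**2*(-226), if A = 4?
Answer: -14464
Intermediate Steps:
(-1*(-4) + A)**2*(-226) = (-1*(-4) + 4)**2*(-226) = (4 + 4)**2*(-226) = 8**2*(-226) = 64*(-226) = -14464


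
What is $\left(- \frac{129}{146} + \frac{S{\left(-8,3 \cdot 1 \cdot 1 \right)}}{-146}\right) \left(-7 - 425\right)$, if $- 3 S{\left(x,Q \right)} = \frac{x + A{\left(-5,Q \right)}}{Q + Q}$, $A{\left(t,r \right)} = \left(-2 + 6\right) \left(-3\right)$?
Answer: $\frac{28104}{73} \approx 384.99$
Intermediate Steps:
$A{\left(t,r \right)} = -12$ ($A{\left(t,r \right)} = 4 \left(-3\right) = -12$)
$S{\left(x,Q \right)} = - \frac{-12 + x}{6 Q}$ ($S{\left(x,Q \right)} = - \frac{\left(x - 12\right) \frac{1}{Q + Q}}{3} = - \frac{\left(-12 + x\right) \frac{1}{2 Q}}{3} = - \frac{\frac{1}{2} \frac{1}{Q} \left(-12 + x\right)}{3} = - \frac{-12 + x}{6 Q}$)
$\left(- \frac{129}{146} + \frac{S{\left(-8,3 \cdot 1 \cdot 1 \right)}}{-146}\right) \left(-7 - 425\right) = \left(- \frac{129}{146} + \frac{\frac{1}{6} \frac{1}{3 \cdot 1 \cdot 1} \left(12 - -8\right)}{-146}\right) \left(-7 - 425\right) = \left(\left(-129\right) \frac{1}{146} + \frac{12 + 8}{6 \cdot 3 \cdot 1} \left(- \frac{1}{146}\right)\right) \left(-432\right) = \left(- \frac{129}{146} + \frac{1}{6} \cdot \frac{1}{3} \cdot 20 \left(- \frac{1}{146}\right)\right) \left(-432\right) = \left(- \frac{129}{146} + \frac{10}{9} \left(- \frac{1}{146}\right)\right) \left(-432\right) = \left(- \frac{129}{146} - \frac{5}{657}\right) \left(-432\right) = \left(- \frac{1171}{1314}\right) \left(-432\right) = \frac{28104}{73}$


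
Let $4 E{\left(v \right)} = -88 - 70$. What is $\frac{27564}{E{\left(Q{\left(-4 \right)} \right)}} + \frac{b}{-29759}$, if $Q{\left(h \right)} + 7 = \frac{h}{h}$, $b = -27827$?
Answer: $- \frac{1638355819}{2350961} \approx -696.89$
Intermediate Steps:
$Q{\left(h \right)} = -6$ ($Q{\left(h \right)} = -7 + \frac{h}{h} = -7 + 1 = -6$)
$E{\left(v \right)} = - \frac{79}{2}$ ($E{\left(v \right)} = \frac{-88 - 70}{4} = \frac{1}{4} \left(-158\right) = - \frac{79}{2}$)
$\frac{27564}{E{\left(Q{\left(-4 \right)} \right)}} + \frac{b}{-29759} = \frac{27564}{- \frac{79}{2}} - \frac{27827}{-29759} = 27564 \left(- \frac{2}{79}\right) - - \frac{27827}{29759} = - \frac{55128}{79} + \frac{27827}{29759} = - \frac{1638355819}{2350961}$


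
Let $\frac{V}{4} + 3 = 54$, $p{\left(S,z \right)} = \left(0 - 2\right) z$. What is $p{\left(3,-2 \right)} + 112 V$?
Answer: $22852$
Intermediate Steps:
$p{\left(S,z \right)} = - 2 z$
$V = 204$ ($V = -12 + 4 \cdot 54 = -12 + 216 = 204$)
$p{\left(3,-2 \right)} + 112 V = \left(-2\right) \left(-2\right) + 112 \cdot 204 = 4 + 22848 = 22852$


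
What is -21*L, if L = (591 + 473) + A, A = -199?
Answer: -18165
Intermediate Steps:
L = 865 (L = (591 + 473) - 199 = 1064 - 199 = 865)
-21*L = -21*865 = -18165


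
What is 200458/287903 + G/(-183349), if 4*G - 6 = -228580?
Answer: 106411117845/105573454294 ≈ 1.0079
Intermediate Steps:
G = -114287/2 (G = 3/2 + (¼)*(-228580) = 3/2 - 57145 = -114287/2 ≈ -57144.)
200458/287903 + G/(-183349) = 200458/287903 - 114287/2/(-183349) = 200458*(1/287903) - 114287/2*(-1/183349) = 200458/287903 + 114287/366698 = 106411117845/105573454294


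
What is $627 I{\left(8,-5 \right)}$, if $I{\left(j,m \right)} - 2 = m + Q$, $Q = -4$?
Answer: $-4389$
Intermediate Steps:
$I{\left(j,m \right)} = -2 + m$ ($I{\left(j,m \right)} = 2 + \left(m - 4\right) = 2 + \left(-4 + m\right) = -2 + m$)
$627 I{\left(8,-5 \right)} = 627 \left(-2 - 5\right) = 627 \left(-7\right) = -4389$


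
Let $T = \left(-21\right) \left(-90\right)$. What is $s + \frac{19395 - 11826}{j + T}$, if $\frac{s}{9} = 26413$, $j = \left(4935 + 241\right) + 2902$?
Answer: $\frac{2369570625}{9968} \approx 2.3772 \cdot 10^{5}$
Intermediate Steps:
$j = 8078$ ($j = 5176 + 2902 = 8078$)
$T = 1890$
$s = 237717$ ($s = 9 \cdot 26413 = 237717$)
$s + \frac{19395 - 11826}{j + T} = 237717 + \frac{19395 - 11826}{8078 + 1890} = 237717 + \frac{7569}{9968} = \frac{2369570625}{9968}$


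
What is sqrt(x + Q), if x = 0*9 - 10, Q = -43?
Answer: I*sqrt(53) ≈ 7.2801*I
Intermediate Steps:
x = -10 (x = 0 - 10 = -10)
sqrt(x + Q) = sqrt(-10 - 43) = sqrt(-53) = I*sqrt(53)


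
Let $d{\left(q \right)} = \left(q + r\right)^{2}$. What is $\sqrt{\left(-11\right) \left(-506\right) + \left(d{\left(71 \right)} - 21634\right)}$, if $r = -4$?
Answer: $i \sqrt{11579} \approx 107.61 i$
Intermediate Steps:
$d{\left(q \right)} = \left(-4 + q\right)^{2}$ ($d{\left(q \right)} = \left(q - 4\right)^{2} = \left(-4 + q\right)^{2}$)
$\sqrt{\left(-11\right) \left(-506\right) + \left(d{\left(71 \right)} - 21634\right)} = \sqrt{\left(-11\right) \left(-506\right) + \left(\left(-4 + 71\right)^{2} - 21634\right)} = \sqrt{5566 - \left(21634 - 67^{2}\right)} = \sqrt{5566 + \left(4489 - 21634\right)} = \sqrt{5566 - 17145} = \sqrt{-11579} = i \sqrt{11579}$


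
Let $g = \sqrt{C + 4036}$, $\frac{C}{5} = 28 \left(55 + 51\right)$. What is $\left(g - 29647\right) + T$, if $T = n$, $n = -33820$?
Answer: $-63467 + 22 \sqrt{39} \approx -63330.0$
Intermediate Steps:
$C = 14840$ ($C = 5 \cdot 28 \left(55 + 51\right) = 5 \cdot 28 \cdot 106 = 5 \cdot 2968 = 14840$)
$g = 22 \sqrt{39}$ ($g = \sqrt{14840 + 4036} = \sqrt{18876} = 22 \sqrt{39} \approx 137.39$)
$T = -33820$
$\left(g - 29647\right) + T = \left(22 \sqrt{39} - 29647\right) - 33820 = \left(-29647 + 22 \sqrt{39}\right) - 33820 = -63467 + 22 \sqrt{39}$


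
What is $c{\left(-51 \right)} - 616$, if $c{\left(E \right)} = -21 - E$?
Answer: $-586$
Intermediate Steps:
$c{\left(-51 \right)} - 616 = \left(-21 - -51\right) - 616 = \left(-21 + 51\right) - 616 = 30 - 616 = -586$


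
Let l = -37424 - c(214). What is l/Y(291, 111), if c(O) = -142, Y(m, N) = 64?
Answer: -18641/32 ≈ -582.53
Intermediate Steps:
l = -37282 (l = -37424 - 1*(-142) = -37424 + 142 = -37282)
l/Y(291, 111) = -37282/64 = -37282*1/64 = -18641/32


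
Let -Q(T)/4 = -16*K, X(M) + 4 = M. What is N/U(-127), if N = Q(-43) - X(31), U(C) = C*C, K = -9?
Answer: -603/16129 ≈ -0.037386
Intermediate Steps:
X(M) = -4 + M
Q(T) = -576 (Q(T) = -(-64)*(-9) = -4*144 = -576)
U(C) = C²
N = -603 (N = -576 - (-4 + 31) = -576 - 1*27 = -576 - 27 = -603)
N/U(-127) = -603/((-127)²) = -603/16129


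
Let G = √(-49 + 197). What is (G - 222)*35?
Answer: -7770 + 70*√37 ≈ -7344.2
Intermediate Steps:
G = 2*√37 (G = √148 = 2*√37 ≈ 12.166)
(G - 222)*35 = (2*√37 - 222)*35 = (-222 + 2*√37)*35 = -7770 + 70*√37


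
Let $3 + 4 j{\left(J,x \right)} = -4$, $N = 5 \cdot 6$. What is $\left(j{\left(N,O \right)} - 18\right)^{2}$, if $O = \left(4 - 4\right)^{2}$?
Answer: $\frac{6241}{16} \approx 390.06$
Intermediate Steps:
$O = 0$ ($O = 0^{2} = 0$)
$N = 30$
$j{\left(J,x \right)} = - \frac{7}{4}$ ($j{\left(J,x \right)} = - \frac{3}{4} + \frac{1}{4} \left(-4\right) = - \frac{3}{4} - 1 = - \frac{7}{4}$)
$\left(j{\left(N,O \right)} - 18\right)^{2} = \left(- \frac{7}{4} - 18\right)^{2} = \left(- \frac{79}{4}\right)^{2} = \frac{6241}{16}$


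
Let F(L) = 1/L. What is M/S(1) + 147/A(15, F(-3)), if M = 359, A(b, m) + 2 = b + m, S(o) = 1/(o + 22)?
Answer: 314207/38 ≈ 8268.6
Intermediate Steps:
F(L) = 1/L
S(o) = 1/(22 + o)
A(b, m) = -2 + b + m (A(b, m) = -2 + (b + m) = -2 + b + m)
M/S(1) + 147/A(15, F(-3)) = 359/(1/(22 + 1)) + 147/(-2 + 15 + 1/(-3)) = 359/(1/23) + 147/(-2 + 15 - 1/3) = 359/(1/23) + 147/(38/3) = 359*23 + 147*(3/38) = 8257 + 441/38 = 314207/38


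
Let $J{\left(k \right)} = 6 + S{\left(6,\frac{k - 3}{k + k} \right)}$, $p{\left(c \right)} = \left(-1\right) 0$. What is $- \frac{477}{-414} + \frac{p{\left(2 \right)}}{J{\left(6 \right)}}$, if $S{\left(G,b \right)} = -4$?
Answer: $\frac{53}{46} \approx 1.1522$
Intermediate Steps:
$p{\left(c \right)} = 0$
$J{\left(k \right)} = 2$ ($J{\left(k \right)} = 6 - 4 = 2$)
$- \frac{477}{-414} + \frac{p{\left(2 \right)}}{J{\left(6 \right)}} = - \frac{477}{-414} + \frac{0}{2} = \left(-477\right) \left(- \frac{1}{414}\right) + 0 \cdot \frac{1}{2} = \frac{53}{46} + 0 = \frac{53}{46}$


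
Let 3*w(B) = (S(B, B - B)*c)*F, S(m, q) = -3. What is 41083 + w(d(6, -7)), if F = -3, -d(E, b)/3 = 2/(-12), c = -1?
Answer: 41080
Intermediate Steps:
d(E, b) = ½ (d(E, b) = -6/(-12) = -6*(-1)/12 = -3*(-⅙) = ½)
w(B) = -3 (w(B) = (-3*(-1)*(-3))/3 = (3*(-3))/3 = (⅓)*(-9) = -3)
41083 + w(d(6, -7)) = 41083 - 3 = 41080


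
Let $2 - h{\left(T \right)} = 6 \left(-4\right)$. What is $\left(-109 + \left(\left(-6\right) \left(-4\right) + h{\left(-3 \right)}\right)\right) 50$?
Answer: $-2950$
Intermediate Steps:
$h{\left(T \right)} = 26$ ($h{\left(T \right)} = 2 - 6 \left(-4\right) = 2 - -24 = 2 + 24 = 26$)
$\left(-109 + \left(\left(-6\right) \left(-4\right) + h{\left(-3 \right)}\right)\right) 50 = \left(-109 + \left(\left(-6\right) \left(-4\right) + 26\right)\right) 50 = \left(-109 + \left(24 + 26\right)\right) 50 = \left(-109 + 50\right) 50 = \left(-59\right) 50 = -2950$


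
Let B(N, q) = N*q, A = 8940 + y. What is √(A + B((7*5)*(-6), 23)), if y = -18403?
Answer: I*√14293 ≈ 119.55*I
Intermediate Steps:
A = -9463 (A = 8940 - 18403 = -9463)
√(A + B((7*5)*(-6), 23)) = √(-9463 + ((7*5)*(-6))*23) = √(-9463 + (35*(-6))*23) = √(-9463 - 210*23) = √(-9463 - 4830) = √(-14293) = I*√14293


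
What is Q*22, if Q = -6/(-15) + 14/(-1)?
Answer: -1496/5 ≈ -299.20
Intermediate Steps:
Q = -68/5 (Q = -6*(-1/15) + 14*(-1) = ⅖ - 14 = -68/5 ≈ -13.600)
Q*22 = -68/5*22 = -1496/5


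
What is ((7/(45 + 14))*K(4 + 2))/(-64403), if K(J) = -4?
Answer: 28/3799777 ≈ 7.3689e-6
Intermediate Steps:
((7/(45 + 14))*K(4 + 2))/(-64403) = ((7/(45 + 14))*(-4))/(-64403) = ((7/59)*(-4))*(-1/64403) = -28/59*(-1/64403) = 28/3799777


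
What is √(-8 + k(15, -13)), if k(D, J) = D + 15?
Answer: √22 ≈ 4.6904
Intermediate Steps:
k(D, J) = 15 + D
√(-8 + k(15, -13)) = √(-8 + (15 + 15)) = √(-8 + 30) = √22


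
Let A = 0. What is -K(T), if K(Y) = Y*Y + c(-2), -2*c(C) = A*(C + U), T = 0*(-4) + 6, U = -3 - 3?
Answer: -36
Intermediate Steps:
U = -6
T = 6 (T = 0 + 6 = 6)
c(C) = 0 (c(C) = -0*(C - 6) = -0*(-6 + C) = -½*0 = 0)
K(Y) = Y² (K(Y) = Y*Y + 0 = Y² + 0 = Y²)
-K(T) = -1*6² = -1*36 = -36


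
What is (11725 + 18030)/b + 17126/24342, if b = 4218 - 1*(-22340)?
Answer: 589564259/323237418 ≈ 1.8239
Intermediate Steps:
b = 26558 (b = 4218 + 22340 = 26558)
(11725 + 18030)/b + 17126/24342 = (11725 + 18030)/26558 + 17126/24342 = 29755*(1/26558) + 17126*(1/24342) = 29755/26558 + 8563/12171 = 589564259/323237418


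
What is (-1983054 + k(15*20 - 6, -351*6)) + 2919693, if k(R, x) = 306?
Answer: 936945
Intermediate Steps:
(-1983054 + k(15*20 - 6, -351*6)) + 2919693 = (-1983054 + 306) + 2919693 = -1982748 + 2919693 = 936945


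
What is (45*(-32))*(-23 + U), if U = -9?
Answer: 46080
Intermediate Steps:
(45*(-32))*(-23 + U) = (45*(-32))*(-23 - 9) = -1440*(-32) = 46080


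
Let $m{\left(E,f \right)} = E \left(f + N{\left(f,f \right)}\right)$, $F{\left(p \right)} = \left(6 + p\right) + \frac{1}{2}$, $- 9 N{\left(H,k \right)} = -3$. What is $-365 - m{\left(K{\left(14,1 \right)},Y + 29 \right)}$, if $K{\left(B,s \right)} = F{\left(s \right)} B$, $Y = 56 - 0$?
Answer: $-9325$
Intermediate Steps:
$Y = 56$ ($Y = 56 + 0 = 56$)
$N{\left(H,k \right)} = \frac{1}{3}$ ($N{\left(H,k \right)} = \left(- \frac{1}{9}\right) \left(-3\right) = \frac{1}{3}$)
$F{\left(p \right)} = \frac{13}{2} + p$ ($F{\left(p \right)} = \left(6 + p\right) + \frac{1}{2} = \frac{13}{2} + p$)
$K{\left(B,s \right)} = B \left(\frac{13}{2} + s\right)$ ($K{\left(B,s \right)} = \left(\frac{13}{2} + s\right) B = B \left(\frac{13}{2} + s\right)$)
$m{\left(E,f \right)} = E \left(\frac{1}{3} + f\right)$ ($m{\left(E,f \right)} = E \left(f + \frac{1}{3}\right) = E \left(\frac{1}{3} + f\right)$)
$-365 - m{\left(K{\left(14,1 \right)},Y + 29 \right)} = -365 - \frac{1}{2} \cdot 14 \left(13 + 2 \cdot 1\right) \left(\frac{1}{3} + \left(56 + 29\right)\right) = -365 - \frac{1}{2} \cdot 14 \left(13 + 2\right) \left(\frac{1}{3} + 85\right) = -365 - \frac{1}{2} \cdot 14 \cdot 15 \cdot \frac{256}{3} = -365 - 105 \cdot \frac{256}{3} = -365 - 8960 = -9325$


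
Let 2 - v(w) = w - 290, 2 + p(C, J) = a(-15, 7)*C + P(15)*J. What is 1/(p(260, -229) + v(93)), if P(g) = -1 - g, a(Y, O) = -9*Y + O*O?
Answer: 1/51701 ≈ 1.9342e-5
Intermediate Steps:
a(Y, O) = O² - 9*Y (a(Y, O) = -9*Y + O² = O² - 9*Y)
p(C, J) = -2 - 16*J + 184*C (p(C, J) = -2 + ((7² - 9*(-15))*C + (-1 - 1*15)*J) = -2 + ((49 + 135)*C + (-1 - 15)*J) = -2 + (184*C - 16*J) = -2 + (-16*J + 184*C) = -2 - 16*J + 184*C)
v(w) = 292 - w (v(w) = 2 - (w - 290) = 2 - (-290 + w) = 2 + (290 - w) = 292 - w)
1/(p(260, -229) + v(93)) = 1/((-2 - 16*(-229) + 184*260) + (292 - 1*93)) = 1/((-2 + 3664 + 47840) + (292 - 93)) = 1/(51502 + 199) = 1/51701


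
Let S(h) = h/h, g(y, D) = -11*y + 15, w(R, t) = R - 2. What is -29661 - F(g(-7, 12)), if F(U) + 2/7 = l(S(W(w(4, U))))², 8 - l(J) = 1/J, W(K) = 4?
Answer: -207968/7 ≈ -29710.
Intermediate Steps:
w(R, t) = -2 + R
g(y, D) = 15 - 11*y
S(h) = 1
l(J) = 8 - 1/J
F(U) = 341/7 (F(U) = -2/7 + (8 - 1/1)² = -2/7 + (8 - 1*1)² = -2/7 + (8 - 1)² = -2/7 + 7² = -2/7 + 49 = 341/7)
-29661 - F(g(-7, 12)) = -29661 - 1*341/7 = -29661 - 341/7 = -207968/7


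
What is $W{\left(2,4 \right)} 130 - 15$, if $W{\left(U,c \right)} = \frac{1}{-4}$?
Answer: $- \frac{95}{2} \approx -47.5$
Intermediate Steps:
$W{\left(U,c \right)} = - \frac{1}{4}$
$W{\left(2,4 \right)} 130 - 15 = \left(- \frac{1}{4}\right) 130 - 15 = - \frac{65}{2} - 15 = - \frac{95}{2}$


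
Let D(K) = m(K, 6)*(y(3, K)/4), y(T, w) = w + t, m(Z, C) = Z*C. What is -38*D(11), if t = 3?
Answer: -8778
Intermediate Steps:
m(Z, C) = C*Z
y(T, w) = 3 + w (y(T, w) = w + 3 = 3 + w)
D(K) = 6*K*(3/4 + K/4) (D(K) = (6*K)*((3 + K)/4) = (6*K)*((3 + K)*(1/4)) = (6*K)*(3/4 + K/4) = 6*K*(3/4 + K/4))
-38*D(11) = -57*11*(3 + 11) = -57*11*14 = -38*231 = -8778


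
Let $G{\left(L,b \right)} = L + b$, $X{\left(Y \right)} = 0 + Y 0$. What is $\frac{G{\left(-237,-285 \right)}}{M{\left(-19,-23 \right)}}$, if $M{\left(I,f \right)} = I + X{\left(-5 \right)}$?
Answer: $\frac{522}{19} \approx 27.474$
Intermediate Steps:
$X{\left(Y \right)} = 0$ ($X{\left(Y \right)} = 0 + 0 = 0$)
$M{\left(I,f \right)} = I$ ($M{\left(I,f \right)} = I + 0 = I$)
$\frac{G{\left(-237,-285 \right)}}{M{\left(-19,-23 \right)}} = \frac{-237 - 285}{-19} = \left(-522\right) \left(- \frac{1}{19}\right) = \frac{522}{19}$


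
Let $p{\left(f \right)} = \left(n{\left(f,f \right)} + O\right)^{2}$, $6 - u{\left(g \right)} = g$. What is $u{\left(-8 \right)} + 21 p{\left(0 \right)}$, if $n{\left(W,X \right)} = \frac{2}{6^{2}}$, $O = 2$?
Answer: $\frac{11095}{108} \approx 102.73$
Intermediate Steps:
$u{\left(g \right)} = 6 - g$
$n{\left(W,X \right)} = \frac{1}{18}$ ($n{\left(W,X \right)} = \frac{2}{36} = 2 \cdot \frac{1}{36} = \frac{1}{18}$)
$p{\left(f \right)} = \frac{1369}{324}$ ($p{\left(f \right)} = \left(\frac{1}{18} + 2\right)^{2} = \left(\frac{37}{18}\right)^{2} = \frac{1369}{324}$)
$u{\left(-8 \right)} + 21 p{\left(0 \right)} = \left(6 - -8\right) + 21 \cdot \frac{1369}{324} = \left(6 + 8\right) + \frac{9583}{108} = 14 + \frac{9583}{108} = \frac{11095}{108}$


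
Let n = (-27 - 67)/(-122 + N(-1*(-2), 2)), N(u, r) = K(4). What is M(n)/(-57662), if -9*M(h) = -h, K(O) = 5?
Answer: -47/30359043 ≈ -1.5481e-6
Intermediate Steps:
N(u, r) = 5
n = 94/117 (n = (-27 - 67)/(-122 + 5) = -94/(-117) = -94*(-1/117) = 94/117 ≈ 0.80342)
M(h) = h/9 (M(h) = -(-1)*h/9 = h/9)
M(n)/(-57662) = ((⅑)*(94/117))/(-57662) = (94/1053)*(-1/57662) = -47/30359043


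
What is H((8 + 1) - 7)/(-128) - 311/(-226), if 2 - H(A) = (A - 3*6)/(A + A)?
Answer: 9613/7232 ≈ 1.3292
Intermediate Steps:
H(A) = 2 - (-18 + A)/(2*A) (H(A) = 2 - (A - 3*6)/(A + A) = 2 - (A - 18)/(2*A) = 2 - (-18 + A)*1/(2*A) = 2 - (-18 + A)/(2*A))
H((8 + 1) - 7)/(-128) - 311/(-226) = (3/2 + 9/((8 + 1) - 7))/(-128) - 311/(-226) = (3/2 + 9/(9 - 7))*(-1/128) - 311*(-1/226) = (3/2 + 9/2)*(-1/128) + 311/226 = 6*(-1/128) + 311/226 = -3/64 + 311/226 = 9613/7232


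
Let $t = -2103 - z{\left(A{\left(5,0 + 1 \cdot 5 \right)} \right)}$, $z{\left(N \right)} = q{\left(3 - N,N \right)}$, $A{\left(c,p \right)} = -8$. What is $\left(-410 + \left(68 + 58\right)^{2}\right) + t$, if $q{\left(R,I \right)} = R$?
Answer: $13352$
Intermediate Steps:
$z{\left(N \right)} = 3 - N$
$t = -2114$ ($t = -2103 - \left(3 - -8\right) = -2103 - \left(3 + 8\right) = -2103 - 11 = -2114$)
$\left(-410 + \left(68 + 58\right)^{2}\right) + t = \left(-410 + \left(68 + 58\right)^{2}\right) - 2114 = \left(-410 + 126^{2}\right) - 2114 = \left(-410 + 15876\right) - 2114 = 15466 - 2114 = 13352$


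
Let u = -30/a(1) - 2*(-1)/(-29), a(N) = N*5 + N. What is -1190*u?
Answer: 174930/29 ≈ 6032.1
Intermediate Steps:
a(N) = 6*N (a(N) = 5*N + N = 6*N)
u = -147/29 (u = -30/(6*1) - 2*(-1)/(-29) = -30/6 + 2*(-1/29) = -30*⅙ - 2/29 = -5 - 2/29 = -147/29 ≈ -5.0690)
-1190*u = -1190*(-147/29) = 174930/29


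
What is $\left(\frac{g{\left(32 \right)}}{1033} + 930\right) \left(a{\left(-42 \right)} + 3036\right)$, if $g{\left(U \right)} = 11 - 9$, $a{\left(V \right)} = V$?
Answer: $\frac{2876311848}{1033} \approx 2.7844 \cdot 10^{6}$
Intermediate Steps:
$g{\left(U \right)} = 2$ ($g{\left(U \right)} = 11 - 9 = 2$)
$\left(\frac{g{\left(32 \right)}}{1033} + 930\right) \left(a{\left(-42 \right)} + 3036\right) = \left(\frac{2}{1033} + 930\right) \left(-42 + 3036\right) = \left(2 \cdot \frac{1}{1033} + 930\right) 2994 = \left(\frac{2}{1033} + 930\right) 2994 = \frac{960692}{1033} \cdot 2994 = \frac{2876311848}{1033}$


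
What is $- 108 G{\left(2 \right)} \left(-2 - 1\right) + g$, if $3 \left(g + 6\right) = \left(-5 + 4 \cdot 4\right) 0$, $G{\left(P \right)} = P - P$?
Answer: $-6$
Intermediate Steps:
$G{\left(P \right)} = 0$
$g = -6$ ($g = -6 + \frac{\left(-5 + 4 \cdot 4\right) 0}{3} = -6 + \frac{\left(-5 + 16\right) 0}{3} = -6 + \frac{11 \cdot 0}{3} = -6 + \frac{1}{3} \cdot 0 = -6 + 0 = -6$)
$- 108 G{\left(2 \right)} \left(-2 - 1\right) + g = - 108 \cdot 0 \left(-2 - 1\right) - 6 = - 108 \cdot 0 \left(-3\right) - 6 = \left(-108\right) 0 - 6 = 0 - 6 = -6$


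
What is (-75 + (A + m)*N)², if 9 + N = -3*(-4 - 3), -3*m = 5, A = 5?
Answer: 1225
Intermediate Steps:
m = -5/3 (m = -⅓*5 = -5/3 ≈ -1.6667)
N = 12 (N = -9 - 3*(-4 - 3) = -9 - 3*(-7) = -9 + 21 = 12)
(-75 + (A + m)*N)² = (-75 + (5 - 5/3)*12)² = (-75 + (10/3)*12)² = (-75 + 40)² = (-35)² = 1225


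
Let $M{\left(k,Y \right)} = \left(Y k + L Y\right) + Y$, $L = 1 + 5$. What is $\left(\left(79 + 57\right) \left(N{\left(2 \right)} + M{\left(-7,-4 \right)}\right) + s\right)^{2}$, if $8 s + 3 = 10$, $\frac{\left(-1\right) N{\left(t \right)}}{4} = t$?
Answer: $\frac{75637809}{64} \approx 1.1818 \cdot 10^{6}$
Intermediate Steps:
$L = 6$
$N{\left(t \right)} = - 4 t$
$M{\left(k,Y \right)} = 7 Y + Y k$ ($M{\left(k,Y \right)} = \left(Y k + 6 Y\right) + Y = \left(6 Y + Y k\right) + Y = 7 Y + Y k$)
$s = \frac{7}{8}$ ($s = - \frac{3}{8} + \frac{1}{8} \cdot 10 = - \frac{3}{8} + \frac{5}{4} = \frac{7}{8} \approx 0.875$)
$\left(\left(79 + 57\right) \left(N{\left(2 \right)} + M{\left(-7,-4 \right)}\right) + s\right)^{2} = \left(\left(79 + 57\right) \left(\left(-4\right) 2 - 4 \left(7 - 7\right)\right) + \frac{7}{8}\right)^{2} = \left(136 \left(-8 - 0\right) + \frac{7}{8}\right)^{2} = \left(136 \left(-8 + 0\right) + \frac{7}{8}\right)^{2} = \left(136 \left(-8\right) + \frac{7}{8}\right)^{2} = \left(-1088 + \frac{7}{8}\right)^{2} = \left(- \frac{8697}{8}\right)^{2} = \frac{75637809}{64}$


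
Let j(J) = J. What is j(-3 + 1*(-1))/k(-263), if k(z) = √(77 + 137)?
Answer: -2*√214/107 ≈ -0.27343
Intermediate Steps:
k(z) = √214
j(-3 + 1*(-1))/k(-263) = (-3 + 1*(-1))/(√214) = (-3 - 1)*(√214/214) = -2*√214/107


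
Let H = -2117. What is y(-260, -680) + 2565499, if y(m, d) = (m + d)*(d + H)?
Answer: 5194679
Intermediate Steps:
y(m, d) = (-2117 + d)*(d + m) (y(m, d) = (m + d)*(d - 2117) = (d + m)*(-2117 + d) = (-2117 + d)*(d + m))
y(-260, -680) + 2565499 = ((-680)² - 2117*(-680) - 2117*(-260) - 680*(-260)) + 2565499 = (462400 + 1439560 + 550420 + 176800) + 2565499 = 2629180 + 2565499 = 5194679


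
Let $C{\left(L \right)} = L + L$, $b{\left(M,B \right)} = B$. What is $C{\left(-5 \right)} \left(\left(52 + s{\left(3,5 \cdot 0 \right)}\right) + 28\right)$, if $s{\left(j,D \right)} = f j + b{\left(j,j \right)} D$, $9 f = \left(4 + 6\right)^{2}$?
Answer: $- \frac{3400}{3} \approx -1133.3$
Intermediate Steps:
$f = \frac{100}{9}$ ($f = \frac{\left(4 + 6\right)^{2}}{9} = \frac{10^{2}}{9} = \frac{1}{9} \cdot 100 = \frac{100}{9} \approx 11.111$)
$s{\left(j,D \right)} = \frac{100 j}{9} + D j$ ($s{\left(j,D \right)} = \frac{100 j}{9} + j D = \frac{100 j}{9} + D j$)
$C{\left(L \right)} = 2 L$
$C{\left(-5 \right)} \left(\left(52 + s{\left(3,5 \cdot 0 \right)}\right) + 28\right) = 2 \left(-5\right) \left(\left(52 + \frac{1}{9} \cdot 3 \left(100 + 9 \cdot 5 \cdot 0\right)\right) + 28\right) = - 10 \left(\left(52 + \frac{1}{9} \cdot 3 \left(100 + 9 \cdot 0\right)\right) + 28\right) = - 10 \left(\left(52 + \frac{1}{9} \cdot 3 \left(100 + 0\right)\right) + 28\right) = - 10 \left(\left(52 + \frac{1}{9} \cdot 3 \cdot 100\right) + 28\right) = - 10 \left(\left(52 + \frac{100}{3}\right) + 28\right) = - 10 \left(\frac{256}{3} + 28\right) = \left(-10\right) \frac{340}{3} = - \frac{3400}{3}$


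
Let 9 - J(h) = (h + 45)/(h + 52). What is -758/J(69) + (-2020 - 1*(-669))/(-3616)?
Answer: -330335063/3525600 ≈ -93.696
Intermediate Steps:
J(h) = 9 - (45 + h)/(52 + h) (J(h) = 9 - (h + 45)/(h + 52) = 9 - (45 + h)/(52 + h))
-758/J(69) + (-2020 - 1*(-669))/(-3616) = -758*(52 + 69)/(423 + 8*69) + (-2020 - 1*(-669))/(-3616) = -758*121/(423 + 552) + (-2020 + 669)*(-1/3616) = -758/((1/121)*975) - 1351*(-1/3616) = -758/975/121 + 1351/3616 = -758*121/975 + 1351/3616 = -91718/975 + 1351/3616 = -330335063/3525600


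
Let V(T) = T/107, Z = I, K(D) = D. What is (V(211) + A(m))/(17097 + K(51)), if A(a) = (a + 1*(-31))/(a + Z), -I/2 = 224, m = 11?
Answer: 31449/267274444 ≈ 0.00011767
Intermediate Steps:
I = -448 (I = -2*224 = -448)
Z = -448
V(T) = T/107 (V(T) = T*(1/107) = T/107)
A(a) = (-31 + a)/(-448 + a) (A(a) = (a + 1*(-31))/(a - 448) = (a - 31)/(-448 + a) = (-31 + a)/(-448 + a))
(V(211) + A(m))/(17097 + K(51)) = ((1/107)*211 + (-31 + 11)/(-448 + 11))/(17097 + 51) = (211/107 - 20/(-437))/17148 = (211/107 - 1/437*(-20))*(1/17148) = (211/107 + 20/437)*(1/17148) = (94347/46759)*(1/17148) = 31449/267274444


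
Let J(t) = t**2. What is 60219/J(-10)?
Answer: 60219/100 ≈ 602.19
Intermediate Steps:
60219/J(-10) = 60219/((-10)**2) = 60219/100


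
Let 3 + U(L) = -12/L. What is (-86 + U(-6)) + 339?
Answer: 252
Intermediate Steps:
U(L) = -3 - 12/L
(-86 + U(-6)) + 339 = (-86 + (-3 - 12/(-6))) + 339 = (-86 + (-3 - 12*(-⅙))) + 339 = (-86 + (-3 + 2)) + 339 = (-86 - 1) + 339 = -87 + 339 = 252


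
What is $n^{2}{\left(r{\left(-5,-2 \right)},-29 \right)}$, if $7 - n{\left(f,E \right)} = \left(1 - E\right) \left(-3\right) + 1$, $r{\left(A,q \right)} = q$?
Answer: $9216$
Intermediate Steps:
$n{\left(f,E \right)} = 9 - 3 E$ ($n{\left(f,E \right)} = 7 - \left(\left(1 - E\right) \left(-3\right) + 1\right) = 7 - \left(\left(-3 + 3 E\right) + 1\right) = 7 - \left(-2 + 3 E\right) = 9 - 3 E$)
$n^{2}{\left(r{\left(-5,-2 \right)},-29 \right)} = \left(9 - -87\right)^{2} = \left(9 + 87\right)^{2} = 96^{2} = 9216$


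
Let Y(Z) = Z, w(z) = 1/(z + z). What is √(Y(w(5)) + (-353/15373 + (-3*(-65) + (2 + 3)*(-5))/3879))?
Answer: √4775392593980110/198772890 ≈ 0.34765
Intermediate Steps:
w(z) = 1/(2*z)
√(Y(w(5)) + (-353/15373 + (-3*(-65) + (2 + 3)*(-5))/3879)) = √((½)/5 + (-353/15373 + (-3*(-65) + (2 + 3)*(-5))/3879)) = √((½)*(⅕) + (-353*1/15373 + (195 + 5*(-5))*(1/3879))) = √(⅒ + (-353/15373 + (195 - 25)*(1/3879))) = √(⅒ + (-353/15373 + 170*(1/3879))) = √(⅒ + (-353/15373 + 170/3879)) = √(⅒ + 1244123/59631867) = √(72073097/596318670) = √4775392593980110/198772890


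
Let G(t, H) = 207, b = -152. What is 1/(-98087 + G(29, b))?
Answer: -1/97880 ≈ -1.0217e-5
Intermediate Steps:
1/(-98087 + G(29, b)) = 1/(-98087 + 207) = 1/(-97880) = -1/97880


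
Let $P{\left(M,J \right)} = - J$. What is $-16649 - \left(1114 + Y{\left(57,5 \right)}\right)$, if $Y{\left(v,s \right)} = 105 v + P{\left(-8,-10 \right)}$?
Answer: $-23758$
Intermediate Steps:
$Y{\left(v,s \right)} = 10 + 105 v$ ($Y{\left(v,s \right)} = 105 v - -10 = 105 v + 10 = 10 + 105 v$)
$-16649 - \left(1114 + Y{\left(57,5 \right)}\right) = -16649 - \left(1114 + \left(10 + 105 \cdot 57\right)\right) = -16649 - \left(1114 + \left(10 + 5985\right)\right) = -16649 - \left(1114 + 5995\right) = -16649 - 7109 = -23758$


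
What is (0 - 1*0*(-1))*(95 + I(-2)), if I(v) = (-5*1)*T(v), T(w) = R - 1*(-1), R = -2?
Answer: 0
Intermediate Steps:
T(w) = -1 (T(w) = -2 - 1*(-1) = -2 + 1 = -1)
I(v) = 5 (I(v) = -5*1*(-1) = -5*(-1) = 5)
(0 - 1*0*(-1))*(95 + I(-2)) = (0 - 1*0*(-1))*(95 + 5) = (0 + 0*(-1))*100 = (0 + 0)*100 = 0*100 = 0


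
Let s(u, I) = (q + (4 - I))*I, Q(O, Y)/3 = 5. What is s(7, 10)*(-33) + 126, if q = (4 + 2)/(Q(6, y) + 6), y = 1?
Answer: 14082/7 ≈ 2011.7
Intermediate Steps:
Q(O, Y) = 15 (Q(O, Y) = 3*5 = 15)
q = 2/7 (q = (4 + 2)/(15 + 6) = 6/21 = 6*(1/21) = 2/7 ≈ 0.28571)
s(u, I) = I*(30/7 - I) (s(u, I) = (2/7 + (4 - I))*I = (30/7 - I)*I = I*(30/7 - I))
s(7, 10)*(-33) + 126 = ((⅐)*10*(30 - 7*10))*(-33) + 126 = ((⅐)*10*(30 - 70))*(-33) + 126 = ((⅐)*10*(-40))*(-33) + 126 = -400/7*(-33) + 126 = 13200/7 + 126 = 14082/7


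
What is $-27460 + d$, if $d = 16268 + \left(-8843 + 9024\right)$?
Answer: $-11011$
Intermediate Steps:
$d = 16449$ ($d = 16268 + 181 = 16449$)
$-27460 + d = -27460 + 16449 = -11011$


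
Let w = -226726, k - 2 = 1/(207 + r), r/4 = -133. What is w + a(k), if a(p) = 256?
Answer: -226470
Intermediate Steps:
r = -532 (r = 4*(-133) = -532)
k = 649/325 (k = 2 + 1/(207 - 532) = 2 + 1/(-325) = 2 - 1/325 = 649/325 ≈ 1.9969)
w + a(k) = -226726 + 256 = -226470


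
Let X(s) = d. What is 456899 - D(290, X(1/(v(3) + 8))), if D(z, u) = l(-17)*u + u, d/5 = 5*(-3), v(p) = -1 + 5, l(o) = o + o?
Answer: 454424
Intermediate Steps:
l(o) = 2*o
v(p) = 4
d = -75 (d = 5*(5*(-3)) = 5*(-15) = -75)
X(s) = -75
D(z, u) = -33*u (D(z, u) = (2*(-17))*u + u = -34*u + u = -33*u)
456899 - D(290, X(1/(v(3) + 8))) = 456899 - (-33)*(-75) = 456899 - 1*2475 = 456899 - 2475 = 454424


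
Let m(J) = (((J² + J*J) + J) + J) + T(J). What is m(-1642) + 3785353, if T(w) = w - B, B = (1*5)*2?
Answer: 9172745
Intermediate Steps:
B = 10 (B = 5*2 = 10)
T(w) = -10 + w (T(w) = w - 1*10 = w - 10 = -10 + w)
m(J) = -10 + 2*J² + 3*J (m(J) = (((J² + J*J) + J) + J) + (-10 + J) = (((J² + J²) + J) + J) + (-10 + J) = ((2*J² + J) + J) + (-10 + J) = ((J + 2*J²) + J) + (-10 + J) = (2*J + 2*J²) + (-10 + J) = -10 + 2*J² + 3*J)
m(-1642) + 3785353 = (-10 + 2*(-1642)² + 3*(-1642)) + 3785353 = (-10 + 2*2696164 - 4926) + 3785353 = (-10 + 5392328 - 4926) + 3785353 = 5387392 + 3785353 = 9172745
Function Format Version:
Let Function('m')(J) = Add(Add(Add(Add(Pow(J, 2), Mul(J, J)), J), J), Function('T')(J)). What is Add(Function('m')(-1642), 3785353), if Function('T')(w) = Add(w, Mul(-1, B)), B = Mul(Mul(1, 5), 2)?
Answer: 9172745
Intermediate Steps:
B = 10 (B = Mul(5, 2) = 10)
Function('T')(w) = Add(-10, w) (Function('T')(w) = Add(w, Mul(-1, 10)) = Add(w, -10) = Add(-10, w))
Function('m')(J) = Add(-10, Mul(2, Pow(J, 2)), Mul(3, J)) (Function('m')(J) = Add(Add(Add(Add(Pow(J, 2), Mul(J, J)), J), J), Add(-10, J)) = Add(Add(Add(Add(Pow(J, 2), Pow(J, 2)), J), J), Add(-10, J)) = Add(Add(Add(Mul(2, Pow(J, 2)), J), J), Add(-10, J)) = Add(Add(Add(J, Mul(2, Pow(J, 2))), J), Add(-10, J)) = Add(Add(Mul(2, J), Mul(2, Pow(J, 2))), Add(-10, J)) = Add(-10, Mul(2, Pow(J, 2)), Mul(3, J)))
Add(Function('m')(-1642), 3785353) = Add(Add(-10, Mul(2, Pow(-1642, 2)), Mul(3, -1642)), 3785353) = Add(Add(-10, Mul(2, 2696164), -4926), 3785353) = Add(Add(-10, 5392328, -4926), 3785353) = Add(5387392, 3785353) = 9172745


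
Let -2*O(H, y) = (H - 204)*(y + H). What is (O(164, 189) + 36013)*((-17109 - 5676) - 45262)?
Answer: -2930988431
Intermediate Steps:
O(H, y) = -(-204 + H)*(H + y)/2 (O(H, y) = -(H - 204)*(y + H)/2 = -(-204 + H)*(H + y)/2)
(O(164, 189) + 36013)*((-17109 - 5676) - 45262) = ((102*164 + 102*189 - ½*164² - ½*164*189) + 36013)*((-17109 - 5676) - 45262) = ((16728 + 19278 - ½*26896 - 15498) + 36013)*(-22785 - 45262) = ((16728 + 19278 - 13448 - 15498) + 36013)*(-68047) = (7060 + 36013)*(-68047) = 43073*(-68047) = -2930988431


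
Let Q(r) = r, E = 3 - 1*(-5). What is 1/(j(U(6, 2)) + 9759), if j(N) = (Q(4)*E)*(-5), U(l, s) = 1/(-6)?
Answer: 1/9599 ≈ 0.00010418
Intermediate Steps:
E = 8 (E = 3 + 5 = 8)
U(l, s) = -⅙
j(N) = -160 (j(N) = (4*8)*(-5) = 32*(-5) = -160)
1/(j(U(6, 2)) + 9759) = 1/(-160 + 9759) = 1/9599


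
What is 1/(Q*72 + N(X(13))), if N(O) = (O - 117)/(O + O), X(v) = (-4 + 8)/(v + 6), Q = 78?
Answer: 8/42709 ≈ 0.00018731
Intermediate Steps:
X(v) = 4/(6 + v)
N(O) = (-117 + O)/(2*O) (N(O) = (-117 + O)/((2*O)) = (-117 + O)*(1/(2*O)) = (-117 + O)/(2*O))
1/(Q*72 + N(X(13))) = 1/(78*72 + (-117 + 4/(6 + 13))/(2*((4/(6 + 13))))) = 1/(5616 + (-117 + 4/19)/(2*((4/19)))) = 1/(5616 + (-117 + 4*(1/19))/(2*((4*(1/19))))) = 1/(5616 + (-117 + 4/19)/(2*(4/19))) = 1/(5616 + (1/2)*(19/4)*(-2219/19)) = 1/(5616 - 2219/8) = 1/(42709/8) = 8/42709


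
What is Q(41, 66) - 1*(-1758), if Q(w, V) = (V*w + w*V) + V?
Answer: 7236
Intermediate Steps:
Q(w, V) = V + 2*V*w (Q(w, V) = (V*w + V*w) + V = 2*V*w + V = V + 2*V*w)
Q(41, 66) - 1*(-1758) = 66*(1 + 2*41) - 1*(-1758) = 66*(1 + 82) + 1758 = 66*83 + 1758 = 5478 + 1758 = 7236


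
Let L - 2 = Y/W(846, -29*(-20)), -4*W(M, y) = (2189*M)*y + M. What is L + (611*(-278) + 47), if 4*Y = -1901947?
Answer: -182391737339147/1074099366 ≈ -1.6981e+5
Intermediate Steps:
Y = -1901947/4 (Y = (¼)*(-1901947) = -1901947/4 ≈ -4.7549e+5)
W(M, y) = -M/4 - 2189*M*y/4 (W(M, y) = -((2189*M)*y + M)/4 = -(2189*M*y + M)/4 = -(M + 2189*M*y)/4 = -M/4 - 2189*M*y/4)
L = 2150100679/1074099366 (L = 2 - 1901947*(-2/(423*(1 + 2189*(-29*(-20)))))/4 = 2 - 1901947*(-2/(423*(1 + 2189*580)))/4 = 2 - 1901947*(-2/(423*(1 + 1269620)))/4 = 2 - 1901947/(4*((-¼*846*1269621))) = 2 - 1901947/(4*(-537049683/2)) = 2 - 1901947/4*(-2/537049683) = 2 + 1901947/1074099366 = 2150100679/1074099366 ≈ 2.0018)
L + (611*(-278) + 47) = 2150100679/1074099366 + (611*(-278) + 47) = 2150100679/1074099366 + (-169858 + 47) = 2150100679/1074099366 - 169811 = -182391737339147/1074099366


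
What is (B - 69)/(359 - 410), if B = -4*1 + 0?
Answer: 73/51 ≈ 1.4314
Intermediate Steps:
B = -4 (B = -4 + 0 = -4)
(B - 69)/(359 - 410) = (-4 - 69)/(359 - 410) = -73/(-51) = -73*(-1/51) = 73/51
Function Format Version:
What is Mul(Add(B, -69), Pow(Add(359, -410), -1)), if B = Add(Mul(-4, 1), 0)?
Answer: Rational(73, 51) ≈ 1.4314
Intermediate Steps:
B = -4 (B = Add(-4, 0) = -4)
Mul(Add(B, -69), Pow(Add(359, -410), -1)) = Mul(Add(-4, -69), Pow(Add(359, -410), -1)) = Mul(-73, Pow(-51, -1)) = Mul(-73, Rational(-1, 51)) = Rational(73, 51)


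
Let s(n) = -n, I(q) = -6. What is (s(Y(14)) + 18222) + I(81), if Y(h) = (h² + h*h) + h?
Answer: 17810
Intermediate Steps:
Y(h) = h + 2*h² (Y(h) = (h² + h²) + h = 2*h² + h = h + 2*h²)
(s(Y(14)) + 18222) + I(81) = (-14*(1 + 2*14) + 18222) - 6 = (-14*(1 + 28) + 18222) - 6 = (-14*29 + 18222) - 6 = (-1*406 + 18222) - 6 = (-406 + 18222) - 6 = 17816 - 6 = 17810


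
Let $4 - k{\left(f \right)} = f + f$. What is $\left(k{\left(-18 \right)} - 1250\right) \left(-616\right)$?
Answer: $745360$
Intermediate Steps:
$k{\left(f \right)} = 4 - 2 f$ ($k{\left(f \right)} = 4 - \left(f + f\right) = 4 - 2 f$)
$\left(k{\left(-18 \right)} - 1250\right) \left(-616\right) = \left(\left(4 - -36\right) - 1250\right) \left(-616\right) = \left(\left(4 + 36\right) - 1250\right) \left(-616\right) = \left(40 - 1250\right) \left(-616\right) = \left(-1210\right) \left(-616\right) = 745360$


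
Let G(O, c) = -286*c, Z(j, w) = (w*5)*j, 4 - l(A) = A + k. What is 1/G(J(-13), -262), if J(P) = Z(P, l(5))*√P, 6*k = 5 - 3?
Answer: 1/74932 ≈ 1.3345e-5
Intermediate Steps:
k = ⅓ (k = (5 - 3)/6 = (⅙)*2 = ⅓ ≈ 0.33333)
l(A) = 11/3 - A (l(A) = 4 - (A + ⅓) = 4 - (⅓ + A) = 4 + (-⅓ - A) = 11/3 - A)
Z(j, w) = 5*j*w (Z(j, w) = (5*w)*j = 5*j*w)
J(P) = -20*P^(3/2)/3 (J(P) = (5*P*(11/3 - 1*5))*√P = (5*P*(11/3 - 5))*√P = (5*P*(-4/3))*√P = (-20*P/3)*√P = -20*P^(3/2)/3)
1/G(J(-13), -262) = 1/(-286*(-262)) = 1/74932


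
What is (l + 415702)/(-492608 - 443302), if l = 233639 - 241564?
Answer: -407777/935910 ≈ -0.43570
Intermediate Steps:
l = -7925
(l + 415702)/(-492608 - 443302) = (-7925 + 415702)/(-492608 - 443302) = 407777/(-935910) = 407777*(-1/935910) = -407777/935910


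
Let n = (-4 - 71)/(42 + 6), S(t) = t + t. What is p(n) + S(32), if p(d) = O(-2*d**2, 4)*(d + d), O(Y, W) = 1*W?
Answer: 103/2 ≈ 51.500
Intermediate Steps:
S(t) = 2*t
O(Y, W) = W
n = -25/16 (n = -75/48 = -75*1/48 = -25/16 ≈ -1.5625)
p(d) = 8*d (p(d) = 4*(d + d) = 4*(2*d) = 8*d)
p(n) + S(32) = 8*(-25/16) + 2*32 = -25/2 + 64 = 103/2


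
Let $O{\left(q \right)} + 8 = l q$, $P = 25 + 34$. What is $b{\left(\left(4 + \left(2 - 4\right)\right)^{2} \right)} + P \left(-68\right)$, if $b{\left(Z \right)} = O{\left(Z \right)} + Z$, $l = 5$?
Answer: $-3996$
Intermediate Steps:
$P = 59$
$O{\left(q \right)} = -8 + 5 q$
$b{\left(Z \right)} = -8 + 6 Z$ ($b{\left(Z \right)} = \left(-8 + 5 Z\right) + Z = -8 + 6 Z$)
$b{\left(\left(4 + \left(2 - 4\right)\right)^{2} \right)} + P \left(-68\right) = \left(-8 + 6 \left(4 + \left(2 - 4\right)\right)^{2}\right) + 59 \left(-68\right) = \left(-8 + 6 \left(4 - 2\right)^{2}\right) - 4012 = \left(-8 + 6 \cdot 2^{2}\right) - 4012 = \left(-8 + 6 \cdot 4\right) - 4012 = \left(-8 + 24\right) - 4012 = 16 - 4012 = -3996$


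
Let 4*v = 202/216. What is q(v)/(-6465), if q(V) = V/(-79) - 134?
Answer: 4573253/220637520 ≈ 0.020727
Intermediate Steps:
v = 101/432 (v = (202/216)/4 = (202*(1/216))/4 = (1/4)*(101/108) = 101/432 ≈ 0.23380)
q(V) = -134 - V/79 (q(V) = -V/79 - 134 = -134 - V/79)
q(v)/(-6465) = (-134 - 1/79*101/432)/(-6465) = (-134 - 101/34128)*(-1/6465) = -4573253/34128*(-1/6465) = 4573253/220637520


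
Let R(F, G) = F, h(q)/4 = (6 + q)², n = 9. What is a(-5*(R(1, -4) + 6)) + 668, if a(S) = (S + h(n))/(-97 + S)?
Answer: 87311/132 ≈ 661.45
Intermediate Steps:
h(q) = 4*(6 + q)²
a(S) = (900 + S)/(-97 + S) (a(S) = (S + 4*(6 + 9)²)/(-97 + S) = (S + 4*15²)/(-97 + S) = (S + 4*225)/(-97 + S) = (S + 900)/(-97 + S) = (900 + S)/(-97 + S))
a(-5*(R(1, -4) + 6)) + 668 = (900 - 5*(1 + 6))/(-97 - 5*(1 + 6)) + 668 = (900 - 5*7)/(-97 - 5*7) + 668 = (900 - 35)/(-97 - 35) + 668 = 865/(-132) + 668 = -1/132*865 + 668 = -865/132 + 668 = 87311/132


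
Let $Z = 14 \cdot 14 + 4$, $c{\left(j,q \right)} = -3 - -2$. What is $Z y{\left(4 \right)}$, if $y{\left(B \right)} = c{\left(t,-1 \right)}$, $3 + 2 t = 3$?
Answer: $-200$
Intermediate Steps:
$t = 0$ ($t = - \frac{3}{2} + \frac{1}{2} \cdot 3 = - \frac{3}{2} + \frac{3}{2} = 0$)
$c{\left(j,q \right)} = -1$ ($c{\left(j,q \right)} = -3 + 2 = -1$)
$y{\left(B \right)} = -1$
$Z = 200$ ($Z = 196 + 4 = 200$)
$Z y{\left(4 \right)} = 200 \left(-1\right) = -200$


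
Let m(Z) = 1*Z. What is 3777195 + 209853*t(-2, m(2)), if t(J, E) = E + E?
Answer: 4616607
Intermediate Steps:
m(Z) = Z
t(J, E) = 2*E
3777195 + 209853*t(-2, m(2)) = 3777195 + 209853*(2*2) = 3777195 + 209853*4 = 3777195 + 839412 = 4616607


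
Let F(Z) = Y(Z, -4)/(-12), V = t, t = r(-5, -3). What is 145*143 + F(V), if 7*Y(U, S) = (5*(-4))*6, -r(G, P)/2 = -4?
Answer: 145155/7 ≈ 20736.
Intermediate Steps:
r(G, P) = 8 (r(G, P) = -2*(-4) = 8)
t = 8
Y(U, S) = -120/7 (Y(U, S) = ((5*(-4))*6)/7 = (-20*6)/7 = (1/7)*(-120) = -120/7)
V = 8
F(Z) = 10/7 (F(Z) = -120/7/(-12) = -120/7*(-1/12) = 10/7)
145*143 + F(V) = 145*143 + 10/7 = 20735 + 10/7 = 145155/7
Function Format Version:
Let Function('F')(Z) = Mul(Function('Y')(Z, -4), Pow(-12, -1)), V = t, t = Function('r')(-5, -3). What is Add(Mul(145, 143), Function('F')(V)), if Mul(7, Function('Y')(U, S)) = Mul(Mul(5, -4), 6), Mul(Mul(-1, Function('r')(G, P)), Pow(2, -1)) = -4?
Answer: Rational(145155, 7) ≈ 20736.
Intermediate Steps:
Function('r')(G, P) = 8 (Function('r')(G, P) = Mul(-2, -4) = 8)
t = 8
Function('Y')(U, S) = Rational(-120, 7) (Function('Y')(U, S) = Mul(Rational(1, 7), Mul(Mul(5, -4), 6)) = Mul(Rational(1, 7), Mul(-20, 6)) = Mul(Rational(1, 7), -120) = Rational(-120, 7))
V = 8
Function('F')(Z) = Rational(10, 7) (Function('F')(Z) = Mul(Rational(-120, 7), Pow(-12, -1)) = Mul(Rational(-120, 7), Rational(-1, 12)) = Rational(10, 7))
Add(Mul(145, 143), Function('F')(V)) = Add(Mul(145, 143), Rational(10, 7)) = Add(20735, Rational(10, 7)) = Rational(145155, 7)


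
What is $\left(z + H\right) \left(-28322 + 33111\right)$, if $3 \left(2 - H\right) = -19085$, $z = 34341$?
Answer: $\frac{584803946}{3} \approx 1.9493 \cdot 10^{8}$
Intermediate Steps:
$H = \frac{19091}{3}$ ($H = 2 - - \frac{19085}{3} = 2 + \frac{19085}{3} = \frac{19091}{3} \approx 6363.7$)
$\left(z + H\right) \left(-28322 + 33111\right) = \left(34341 + \frac{19091}{3}\right) \left(-28322 + 33111\right) = \frac{122114}{3} \cdot 4789 = \frac{584803946}{3}$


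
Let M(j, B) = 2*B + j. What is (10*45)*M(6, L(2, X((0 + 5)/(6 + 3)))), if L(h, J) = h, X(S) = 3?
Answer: 4500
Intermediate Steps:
M(j, B) = j + 2*B
(10*45)*M(6, L(2, X((0 + 5)/(6 + 3)))) = (10*45)*(6 + 2*2) = 450*(6 + 4) = 450*10 = 4500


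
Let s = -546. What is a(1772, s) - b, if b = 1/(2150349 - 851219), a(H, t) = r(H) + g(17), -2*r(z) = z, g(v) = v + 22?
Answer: -1100363111/1299130 ≈ -847.00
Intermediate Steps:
g(v) = 22 + v
r(z) = -z/2
a(H, t) = 39 - H/2 (a(H, t) = -H/2 + (22 + 17) = -H/2 + 39 = 39 - H/2)
b = 1/1299130 ≈ 7.6975e-7
a(1772, s) - b = (39 - 1/2*1772) - 1*1/1299130 = (39 - 886) - 1/1299130 = -847 - 1/1299130 = -1100363111/1299130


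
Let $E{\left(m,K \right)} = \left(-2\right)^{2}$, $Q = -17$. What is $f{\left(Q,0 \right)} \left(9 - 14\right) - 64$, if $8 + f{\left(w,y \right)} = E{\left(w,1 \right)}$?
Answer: $-44$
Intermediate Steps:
$E{\left(m,K \right)} = 4$
$f{\left(w,y \right)} = -4$ ($f{\left(w,y \right)} = -8 + 4 = -4$)
$f{\left(Q,0 \right)} \left(9 - 14\right) - 64 = - 4 \left(9 - 14\right) - 64 = \left(-4\right) \left(-5\right) - 64 = 20 - 64 = -44$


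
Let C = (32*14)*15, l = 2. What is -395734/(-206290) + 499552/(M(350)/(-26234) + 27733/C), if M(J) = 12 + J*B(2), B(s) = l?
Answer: 4541920321783275947/37274688731945 ≈ 1.2185e+5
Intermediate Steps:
B(s) = 2
C = 6720 (C = 448*15 = 6720)
M(J) = 12 + 2*J (M(J) = 12 + J*2 = 12 + 2*J)
-395734/(-206290) + 499552/(M(350)/(-26234) + 27733/C) = -395734/(-206290) + 499552/((12 + 2*350)/(-26234) + 27733/6720) = -395734*(-1/206290) + 499552/((12 + 700)*(-1/26234) + 27733*(1/6720)) = 197867/103145 + 499552/(712*(-1/26234) + 27733/6720) = 197867/103145 + 499552/(-356/13117 + 27733/6720) = 197867/103145 + 499552/(361381441/88146240) = 197867/103145 + 499552*(88146240/361381441) = 197867/103145 + 44033630484480/361381441 = 4541920321783275947/37274688731945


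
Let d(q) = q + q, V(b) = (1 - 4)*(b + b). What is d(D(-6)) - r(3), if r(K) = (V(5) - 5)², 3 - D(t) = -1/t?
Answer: -3658/3 ≈ -1219.3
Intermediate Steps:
D(t) = 3 + 1/t (D(t) = 3 - (-1)/t = 3 + 1/t)
V(b) = -6*b
d(q) = 2*q
r(K) = 1225 (r(K) = (-6*5 - 5)² = (-30 - 5)² = (-35)² = 1225)
d(D(-6)) - r(3) = 2*(3 + 1/(-6)) - 1*1225 = 2*(3 - ⅙) - 1225 = 2*(17/6) - 1225 = 17/3 - 1225 = -3658/3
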